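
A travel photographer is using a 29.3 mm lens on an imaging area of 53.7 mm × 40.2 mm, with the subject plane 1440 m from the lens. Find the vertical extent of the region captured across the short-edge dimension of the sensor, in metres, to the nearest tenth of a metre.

dₒ: 1440 m = 1.44e+06 mm.
Similar triangles through the lens centre give W/dₒ = h/dᵢ; with 1/f = 1/dₒ + 1/dᵢ this gives W = h·(dₒ − f)/f.
W = 40.2 mm × (1.44e+06 − 29.3) / 29.3 = 40.2 × 49145.7577 ≈ 1975659.459 mm = 1975.66 m.

1975.7 m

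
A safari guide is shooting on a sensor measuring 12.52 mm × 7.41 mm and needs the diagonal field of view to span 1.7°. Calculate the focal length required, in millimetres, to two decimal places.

490.30 mm

Sensor diagonal = √(12.52² + 7.41²) = √211.6585 ≈ 14.5485 mm.
From α = 2·arctan(d/2f) we get f = d / (2·tan(α/2)).
With d = 14.5485 mm and α/2 = 0.85°, tan(α/2) ≈ 0.01484, so f ≈ 14.5485 / 0.02967 ≈ 490.2975 mm.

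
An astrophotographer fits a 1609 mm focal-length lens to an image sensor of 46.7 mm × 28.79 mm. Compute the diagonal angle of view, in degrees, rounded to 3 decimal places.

1.953°

Sensor diagonal = √(46.7² + 28.79²) = √3009.7541 ≈ 54.8612 mm.
Angle of view α = 2·arctan(d/2f) with d = 54.8612 mm and f = 1609 mm.
d/2f = 0.01705; arctan(0.01705) ≈ 0.9767°, so α ≈ 1.9534°.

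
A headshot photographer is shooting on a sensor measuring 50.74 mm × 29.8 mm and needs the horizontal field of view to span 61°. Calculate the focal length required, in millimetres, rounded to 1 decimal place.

From α = 2·arctan(w/2f) we get f = w / (2·tan(α/2)).
With w = 50.74 mm and α/2 = 30.5°, tan(α/2) ≈ 0.58905, so f ≈ 50.74 / 1.17809 ≈ 43.0697 mm.

43.1 mm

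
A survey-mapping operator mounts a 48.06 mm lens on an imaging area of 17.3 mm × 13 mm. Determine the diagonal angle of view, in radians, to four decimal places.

0.4429 rad

Sensor diagonal = √(17.3² + 13²) = √468.2900 ≈ 21.6400 mm.
Angle of view α = 2·arctan(d/2f) with d = 21.6400 mm and f = 48.06 mm.
d/2f = 0.22514; arctan(0.22514) ≈ 0.2214 rad, so α ≈ 0.4429 rad.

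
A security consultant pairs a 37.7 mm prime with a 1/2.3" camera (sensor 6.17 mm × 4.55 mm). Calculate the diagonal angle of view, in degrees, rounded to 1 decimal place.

Sensor diagonal = √(6.17² + 4.55²) = √58.7714 ≈ 7.6663 mm.
Angle of view α = 2·arctan(d/2f) with d = 7.6663 mm and f = 37.7 mm.
d/2f = 0.10167; arctan(0.10167) ≈ 5.8056°, so α ≈ 11.6111°.

11.6°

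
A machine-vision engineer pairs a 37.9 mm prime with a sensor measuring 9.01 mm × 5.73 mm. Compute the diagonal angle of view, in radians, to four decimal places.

Sensor diagonal = √(9.01² + 5.73²) = √114.0130 ≈ 10.6777 mm.
Angle of view α = 2·arctan(d/2f) with d = 10.6777 mm and f = 37.9 mm.
d/2f = 0.14087; arctan(0.14087) ≈ 0.1399 rad, so α ≈ 0.2799 rad.

0.2799 rad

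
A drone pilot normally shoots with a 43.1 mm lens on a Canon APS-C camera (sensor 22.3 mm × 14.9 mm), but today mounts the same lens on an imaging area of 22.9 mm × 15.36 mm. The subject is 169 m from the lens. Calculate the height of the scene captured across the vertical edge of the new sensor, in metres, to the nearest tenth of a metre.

60.2 m

The focal length stays 43.1 mm; the relevant sensor dimension is now h = 15.36 mm. Object distance dₒ = 169 m = 169000 mm.
Thin-lens field height W = h·(dₒ − f)/f = 15.36 × (169000 − 43.1)/43.1 ≈ 60212.946 mm = 60.2129 m.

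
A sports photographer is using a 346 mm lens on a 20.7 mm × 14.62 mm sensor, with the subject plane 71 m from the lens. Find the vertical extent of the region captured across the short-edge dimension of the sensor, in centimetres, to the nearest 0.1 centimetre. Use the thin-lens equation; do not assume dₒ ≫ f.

298.5 cm

dₒ: 71 m = 71000 mm.
Similar triangles through the lens centre give W/dₒ = h/dᵢ; with 1/f = 1/dₒ + 1/dᵢ this gives W = h·(dₒ − f)/f.
W = 14.62 mm × (71000 − 346) / 346 = 14.62 × 204.2023 ≈ 2985.438 mm = 298.544 cm.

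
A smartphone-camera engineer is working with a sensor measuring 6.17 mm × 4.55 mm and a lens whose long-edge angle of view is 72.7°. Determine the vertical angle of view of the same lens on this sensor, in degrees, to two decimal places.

56.98°

From the long-edge AOV: f = 6.17 / (2·tan(36.35°)) = 6.17 / 1.47183 ≈ 4.1920 mm.
Vertical AOV = 2·arctan(4.55 / (2 × 4.1920)) = 2·arctan(0.54269) ≈ 56.9769°.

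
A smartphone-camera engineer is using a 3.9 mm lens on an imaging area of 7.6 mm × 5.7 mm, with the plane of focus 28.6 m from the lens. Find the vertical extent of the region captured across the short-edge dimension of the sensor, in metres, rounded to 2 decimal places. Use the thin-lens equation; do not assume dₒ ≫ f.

dₒ: 28.6 m = 28600 mm.
Similar triangles through the lens centre give W/dₒ = h/dᵢ; with 1/f = 1/dₒ + 1/dᵢ this gives W = h·(dₒ − f)/f.
W = 5.7 mm × (28600 − 3.9) / 3.9 = 5.7 × 7332.3333 ≈ 41794.300 mm = 41.7943 m.

41.79 m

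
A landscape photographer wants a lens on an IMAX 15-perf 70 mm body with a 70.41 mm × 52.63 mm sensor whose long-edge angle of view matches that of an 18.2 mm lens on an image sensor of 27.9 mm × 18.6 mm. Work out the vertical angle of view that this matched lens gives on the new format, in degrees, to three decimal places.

59.619°

Equal long-edge AOV ⇒ f₂ = f₁ · 70.41/27.9 = 18.2 × 2.52366 ≈ 45.9305 mm.
Vertical AOV on the new format = 2·arctan(52.63 / (2 × 45.9305)) = 2·arctan(0.57293) ≈ 59.6194°.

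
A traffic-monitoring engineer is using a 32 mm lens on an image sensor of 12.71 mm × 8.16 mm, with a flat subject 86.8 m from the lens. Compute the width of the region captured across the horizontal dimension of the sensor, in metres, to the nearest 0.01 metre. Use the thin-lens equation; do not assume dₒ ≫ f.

dₒ: 86.8 m = 86800 mm.
Similar triangles through the lens centre give W/dₒ = w/dᵢ; with 1/f = 1/dₒ + 1/dᵢ this gives W = w·(dₒ − f)/f.
W = 12.71 mm × (86800 − 32) / 32 = 12.71 × 2711.5000 ≈ 34463.165 mm = 34.4632 m.

34.46 m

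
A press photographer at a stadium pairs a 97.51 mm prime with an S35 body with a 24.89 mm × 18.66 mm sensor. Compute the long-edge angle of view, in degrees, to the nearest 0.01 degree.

Angle of view α = 2·arctan(w/2f) with w = 24.89 mm and f = 97.51 mm.
w/2f = 0.12763; arctan(0.12763) ≈ 7.2732°, so α ≈ 14.5464°.

14.55°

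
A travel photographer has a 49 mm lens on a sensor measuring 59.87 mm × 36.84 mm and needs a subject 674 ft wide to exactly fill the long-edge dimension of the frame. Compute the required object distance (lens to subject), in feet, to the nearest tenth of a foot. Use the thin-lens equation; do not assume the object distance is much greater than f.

551.8 ft

W: 674 ft × 304.8 mm/ft = 205435.19 mm.
Magnification m = w/W = dᵢ/dₒ; combined with 1/f = 1/dₒ + 1/dᵢ this gives dₒ = f·(1 + W/w).
dₒ = 49 mm × (1 + 205435/59.87) = 49 × 3432.3545 ≈ 168185.370 mm = 168185.370/304.8 ft = 551.789 ft.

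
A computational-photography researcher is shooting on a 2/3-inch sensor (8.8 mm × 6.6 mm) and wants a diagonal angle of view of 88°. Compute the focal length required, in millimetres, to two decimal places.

Sensor diagonal = √(8.8² + 6.6²) = √121.0000 ≈ 11.0000 mm.
From α = 2·arctan(d/2f) we get f = d / (2·tan(α/2)).
With d = 11.0000 mm and α/2 = 44°, tan(α/2) ≈ 0.96569, so f ≈ 11.0000 / 1.93138 ≈ 5.6954 mm.

5.70 mm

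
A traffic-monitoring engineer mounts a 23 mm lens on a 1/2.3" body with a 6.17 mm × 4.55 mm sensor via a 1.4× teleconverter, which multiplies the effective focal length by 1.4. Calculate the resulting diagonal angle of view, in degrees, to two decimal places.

13.58°

Effective focal length f = 23 × 1.4 = 32.2 mm.
Sensor diagonal = √(6.17² + 4.55²) = √58.7714 ≈ 7.6663 mm.
α = 2·arctan(7.666 / (2 × 32.2)) = 2·arctan(0.11904) ≈ 13.5772°.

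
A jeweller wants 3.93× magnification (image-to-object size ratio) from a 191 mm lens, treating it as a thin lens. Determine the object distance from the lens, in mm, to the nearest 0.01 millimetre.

239.60 mm

With m = dᵢ/dₒ and 1/f = 1/dₒ + 1/dᵢ, substituting dᵢ = m·dₒ gives 1/f = (1 + 1/m)/dₒ, hence dₒ = f·(1 + 1/m).
dₒ = 191 × (1 + 1/3.93) = 191 × 1.25445 ≈ 239.601 mm.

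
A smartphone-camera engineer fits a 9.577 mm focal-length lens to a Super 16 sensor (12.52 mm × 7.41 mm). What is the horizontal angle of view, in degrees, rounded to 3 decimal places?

66.341°

Angle of view α = 2·arctan(w/2f) with w = 12.52 mm and f = 9.577 mm.
w/2f = 0.65365; arctan(0.65365) ≈ 33.1706°, so α ≈ 66.3412°.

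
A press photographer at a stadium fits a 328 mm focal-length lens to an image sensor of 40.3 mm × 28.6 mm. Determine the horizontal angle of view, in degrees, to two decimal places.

Angle of view α = 2·arctan(w/2f) with w = 40.3 mm and f = 328 mm.
w/2f = 0.06143; arctan(0.06143) ≈ 3.5154°, so α ≈ 7.0309°.

7.03°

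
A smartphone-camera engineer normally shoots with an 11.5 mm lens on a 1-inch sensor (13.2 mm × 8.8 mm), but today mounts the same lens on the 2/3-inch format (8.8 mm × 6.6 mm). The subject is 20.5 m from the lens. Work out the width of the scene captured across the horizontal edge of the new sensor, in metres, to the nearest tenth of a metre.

15.7 m

The focal length stays 11.5 mm; the relevant sensor dimension is now w = 8.8 mm. Object distance dₒ = 20.5 m = 20500 mm.
Thin-lens field width W = w·(dₒ − f)/f = 8.8 × (20500 − 11.5)/11.5 ≈ 15678.157 mm = 15.6782 m.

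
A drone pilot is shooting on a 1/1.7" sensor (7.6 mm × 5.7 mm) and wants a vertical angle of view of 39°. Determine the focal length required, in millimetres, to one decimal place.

From α = 2·arctan(h/2f) we get f = h / (2·tan(α/2)).
With h = 5.7 mm and α/2 = 19.5°, tan(α/2) ≈ 0.35412, so f ≈ 5.7 / 0.70824 ≈ 8.0482 mm.

8.0 mm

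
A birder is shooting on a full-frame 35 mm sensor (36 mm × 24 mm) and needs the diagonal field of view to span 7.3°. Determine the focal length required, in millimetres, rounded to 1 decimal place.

Sensor diagonal = √(36² + 24²) = √1872.0000 ≈ 43.2666 mm.
From α = 2·arctan(d/2f) we get f = d / (2·tan(α/2)).
With d = 43.2666 mm and α/2 = 3.65°, tan(α/2) ≈ 0.06379, so f ≈ 43.2666 / 0.12758 ≈ 339.1288 mm.

339.1 mm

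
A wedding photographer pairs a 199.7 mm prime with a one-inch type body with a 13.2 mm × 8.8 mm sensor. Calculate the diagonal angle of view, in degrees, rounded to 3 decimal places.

4.549°

Sensor diagonal = √(13.2² + 8.8²) = √251.6800 ≈ 15.8644 mm.
Angle of view α = 2·arctan(d/2f) with d = 15.8644 mm and f = 199.7 mm.
d/2f = 0.03972; arctan(0.03972) ≈ 2.2746°, so α ≈ 4.5493°.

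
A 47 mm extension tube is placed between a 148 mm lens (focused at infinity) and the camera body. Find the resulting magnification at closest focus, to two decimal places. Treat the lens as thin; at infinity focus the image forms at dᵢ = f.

The tube moves the image plane from f to f + e, so dᵢ = 148 + 47 = 195 mm. Focus is achieved when 1/f = 1/dₒ + 1/dᵢ, giving dₒ = 1/(1/f − 1/(f+e)).
Magnification m = dᵢ/dₒ = (f+e)·(1/f − 1/(f+e)) = e/f = 47/148 ≈ 0.3176.

0.32×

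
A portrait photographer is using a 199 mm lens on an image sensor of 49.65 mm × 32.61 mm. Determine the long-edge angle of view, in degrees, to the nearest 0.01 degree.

14.22°

Angle of view α = 2·arctan(w/2f) with w = 49.65 mm and f = 199 mm.
w/2f = 0.12475; arctan(0.12475) ≈ 7.1108°, so α ≈ 14.2217°.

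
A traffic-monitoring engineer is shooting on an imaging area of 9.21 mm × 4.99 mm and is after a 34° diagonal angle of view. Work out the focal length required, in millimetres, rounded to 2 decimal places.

17.13 mm

Sensor diagonal = √(9.21² + 4.99²) = √109.7242 ≈ 10.4749 mm.
From α = 2·arctan(d/2f) we get f = d / (2·tan(α/2)).
With d = 10.4749 mm and α/2 = 17°, tan(α/2) ≈ 0.30573, so f ≈ 10.4749 / 0.61146 ≈ 17.1310 mm.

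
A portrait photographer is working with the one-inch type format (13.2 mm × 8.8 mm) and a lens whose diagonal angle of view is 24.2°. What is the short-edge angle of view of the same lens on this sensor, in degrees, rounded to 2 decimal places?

Sensor diagonal = √(13.2² + 8.8²) = √251.6800 ≈ 15.8644 mm.
From the diagonal AOV: f = 15.8644 / (2·tan(12.1°)) = 15.8644 / 0.42876 ≈ 37.0005 mm.
Short-edge AOV = 2·arctan(8.8 / (2 × 37.0005)) = 2·arctan(0.11892) ≈ 13.5632°.

13.56°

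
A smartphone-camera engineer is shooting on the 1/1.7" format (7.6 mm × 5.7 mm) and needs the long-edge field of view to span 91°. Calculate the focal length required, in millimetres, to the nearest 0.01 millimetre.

From α = 2·arctan(w/2f) we get f = w / (2·tan(α/2)).
With w = 7.6 mm and α/2 = 45.5°, tan(α/2) ≈ 1.01761, so f ≈ 7.6 / 2.03521 ≈ 3.7342 mm.

3.73 mm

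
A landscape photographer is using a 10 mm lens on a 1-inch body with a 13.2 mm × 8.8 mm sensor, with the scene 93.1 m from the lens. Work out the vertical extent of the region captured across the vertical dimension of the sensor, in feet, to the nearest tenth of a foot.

dₒ: 93.1 m = 93100 mm.
Similar triangles through the lens centre give W/dₒ = h/dᵢ; with 1/f = 1/dₒ + 1/dᵢ this gives W = h·(dₒ − f)/f.
W = 8.8 mm × (93100 − 10) / 10 = 8.8 × 9309.0000 ≈ 81919.200 mm = 81919.200/304.8 ft = 268.764 ft.

268.8 ft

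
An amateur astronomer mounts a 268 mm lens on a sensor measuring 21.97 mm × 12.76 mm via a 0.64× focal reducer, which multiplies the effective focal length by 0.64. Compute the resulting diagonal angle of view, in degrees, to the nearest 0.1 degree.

8.5°

Effective focal length f = 268 × 0.64 = 171.52 mm.
Sensor diagonal = √(21.97² + 12.76²) = √645.4985 ≈ 25.4067 mm.
α = 2·arctan(25.407 / (2 × 171.52)) = 2·arctan(0.07406) ≈ 8.4716°.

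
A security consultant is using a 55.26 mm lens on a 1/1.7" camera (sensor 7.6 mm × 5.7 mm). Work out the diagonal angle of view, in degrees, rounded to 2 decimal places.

Sensor diagonal = √(7.6² + 5.7²) = √90.2500 ≈ 9.5000 mm.
Angle of view α = 2·arctan(d/2f) with d = 9.5000 mm and f = 55.26 mm.
d/2f = 0.08596; arctan(0.08596) ≈ 4.9129°, so α ≈ 9.8258°.

9.83°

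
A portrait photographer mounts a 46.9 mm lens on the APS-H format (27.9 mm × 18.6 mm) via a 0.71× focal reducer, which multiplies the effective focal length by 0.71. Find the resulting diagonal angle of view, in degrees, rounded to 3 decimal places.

53.450°

Effective focal length f = 46.9 × 0.71 = 33.299 mm.
Sensor diagonal = √(27.9² + 18.6²) = √1124.3700 ≈ 33.5316 mm.
α = 2·arctan(33.532 / (2 × 33.299)) = 2·arctan(0.50349) ≈ 53.4499°.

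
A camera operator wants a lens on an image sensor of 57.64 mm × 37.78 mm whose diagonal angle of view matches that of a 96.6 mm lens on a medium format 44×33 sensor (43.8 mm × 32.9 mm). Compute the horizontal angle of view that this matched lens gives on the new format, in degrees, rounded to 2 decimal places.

Sensor diagonal = √(43.8² + 32.9²) = √3000.8500 ≈ 54.7800 mm.
Sensor diagonal = √(57.64² + 37.78²) = √4749.6980 ≈ 68.9181 mm.
Equal diagonal AOV ⇒ f₂ = f₁ · 68.9181/54.7800 = 96.6 × 1.25809 ≈ 121.5313 mm.
Horizontal AOV on the new format = 2·arctan(57.64 / (2 × 121.5313)) = 2·arctan(0.23714) ≈ 26.6815°.

26.68°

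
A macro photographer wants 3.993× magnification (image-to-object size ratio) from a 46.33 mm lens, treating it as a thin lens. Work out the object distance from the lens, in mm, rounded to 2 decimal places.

With m = dᵢ/dₒ and 1/f = 1/dₒ + 1/dᵢ, substituting dᵢ = m·dₒ gives 1/f = (1 + 1/m)/dₒ, hence dₒ = f·(1 + 1/m).
dₒ = 46.33 × (1 + 1/3.993) = 46.33 × 1.25044 ≈ 57.933 mm.

57.93 mm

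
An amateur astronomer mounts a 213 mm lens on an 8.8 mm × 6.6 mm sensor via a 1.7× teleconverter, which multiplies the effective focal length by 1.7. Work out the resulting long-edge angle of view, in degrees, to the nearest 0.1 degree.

Effective focal length f = 213 × 1.7 = 362.1 mm.
α = 2·arctan(8.8 / (2 × 362.1)) = 2·arctan(0.01215) ≈ 1.3924°.

1.4°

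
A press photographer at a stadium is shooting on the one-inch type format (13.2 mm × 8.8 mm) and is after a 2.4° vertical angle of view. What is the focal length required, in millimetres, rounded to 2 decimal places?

210.05 mm

From α = 2·arctan(h/2f) we get f = h / (2·tan(α/2)).
With h = 8.8 mm and α/2 = 1.2°, tan(α/2) ≈ 0.02095, so f ≈ 8.8 / 0.04189 ≈ 210.0538 mm.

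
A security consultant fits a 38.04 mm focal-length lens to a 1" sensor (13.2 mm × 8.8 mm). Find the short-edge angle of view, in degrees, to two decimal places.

Angle of view α = 2·arctan(h/2f) with h = 8.8 mm and f = 38.04 mm.
h/2f = 0.11567; arctan(0.11567) ≈ 6.5980°, so α ≈ 13.1959°.

13.20°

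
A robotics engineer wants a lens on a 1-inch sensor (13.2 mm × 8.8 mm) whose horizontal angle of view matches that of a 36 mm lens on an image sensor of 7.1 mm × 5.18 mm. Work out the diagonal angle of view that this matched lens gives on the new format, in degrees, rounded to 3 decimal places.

Equal horizontal AOV ⇒ f₂ = f₁ · 13.2/7.1 = 36 × 1.85915 ≈ 66.9296 mm.
Sensor diagonal = √(13.2² + 8.8²) = √251.6800 ≈ 15.8644 mm.
Diagonal AOV on the new format = 2·arctan(15.8644 / (2 × 66.9296)) = 2·arctan(0.11852) ≈ 13.5179°.

13.518°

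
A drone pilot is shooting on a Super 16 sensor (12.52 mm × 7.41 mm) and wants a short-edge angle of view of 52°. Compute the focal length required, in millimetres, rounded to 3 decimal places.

7.596 mm

From α = 2·arctan(h/2f) we get f = h / (2·tan(α/2)).
With h = 7.41 mm and α/2 = 26°, tan(α/2) ≈ 0.48773, so f ≈ 7.41 / 0.97547 ≈ 7.5964 mm.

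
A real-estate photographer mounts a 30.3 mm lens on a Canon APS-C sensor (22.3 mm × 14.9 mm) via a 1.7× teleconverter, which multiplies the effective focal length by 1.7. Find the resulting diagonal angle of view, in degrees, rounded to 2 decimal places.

29.18°

Effective focal length f = 30.3 × 1.7 = 51.51 mm.
Sensor diagonal = √(22.3² + 14.9²) = √719.3000 ≈ 26.8198 mm.
α = 2·arctan(26.820 / (2 × 51.51)) = 2·arctan(0.26034) ≈ 29.1844°.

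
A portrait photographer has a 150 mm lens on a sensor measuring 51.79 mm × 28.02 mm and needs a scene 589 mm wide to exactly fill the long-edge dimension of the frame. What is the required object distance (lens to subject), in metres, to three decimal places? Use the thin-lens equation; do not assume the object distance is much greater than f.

1.856 m

Magnification m = w/W = dᵢ/dₒ; combined with 1/f = 1/dₒ + 1/dᵢ this gives dₒ = f·(1 + W/w).
dₒ = 150 mm × (1 + 589/51.79) = 150 × 12.3729 ≈ 1855.928 mm = 1.85593 m.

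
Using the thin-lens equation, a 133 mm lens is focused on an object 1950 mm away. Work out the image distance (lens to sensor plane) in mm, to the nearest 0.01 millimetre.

1/dᵢ = 1/f − 1/dₒ = 1/133 − 1/1950 = 0.0070060 mm⁻¹.
dᵢ = 1/0.0070060 ≈ 142.7353 mm.

142.74 mm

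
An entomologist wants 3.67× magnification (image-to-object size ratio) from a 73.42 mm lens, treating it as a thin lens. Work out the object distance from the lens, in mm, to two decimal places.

93.43 mm

With m = dᵢ/dₒ and 1/f = 1/dₒ + 1/dᵢ, substituting dᵢ = m·dₒ gives 1/f = (1 + 1/m)/dₒ, hence dₒ = f·(1 + 1/m).
dₒ = 73.42 × (1 + 1/3.67) = 73.42 × 1.27248 ≈ 93.425 mm.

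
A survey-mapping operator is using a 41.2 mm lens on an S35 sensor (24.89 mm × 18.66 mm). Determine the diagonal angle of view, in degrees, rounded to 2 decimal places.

Sensor diagonal = √(24.89² + 18.66²) = √967.7077 ≈ 31.1080 mm.
Angle of view α = 2·arctan(d/2f) with d = 31.1080 mm and f = 41.2 mm.
d/2f = 0.37752; arctan(0.37752) ≈ 20.6827°, so α ≈ 41.3655°.

41.37°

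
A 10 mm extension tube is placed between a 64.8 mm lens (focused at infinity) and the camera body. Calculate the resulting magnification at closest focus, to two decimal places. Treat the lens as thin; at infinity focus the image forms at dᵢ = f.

The tube moves the image plane from f to f + e, so dᵢ = 64.8 + 10 = 74.8 mm. Focus is achieved when 1/f = 1/dₒ + 1/dᵢ, giving dₒ = 1/(1/f − 1/(f+e)).
Magnification m = dᵢ/dₒ = (f+e)·(1/f − 1/(f+e)) = e/f = 10/64.8 ≈ 0.1543.

0.15×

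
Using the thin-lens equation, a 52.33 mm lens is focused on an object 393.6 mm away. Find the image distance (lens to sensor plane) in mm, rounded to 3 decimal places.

1/dᵢ = 1/f − 1/dₒ = 1/52.33 − 1/393.6 = 0.0165688 mm⁻¹.
dᵢ = 1/0.0165688 ≈ 60.3542 mm.

60.354 mm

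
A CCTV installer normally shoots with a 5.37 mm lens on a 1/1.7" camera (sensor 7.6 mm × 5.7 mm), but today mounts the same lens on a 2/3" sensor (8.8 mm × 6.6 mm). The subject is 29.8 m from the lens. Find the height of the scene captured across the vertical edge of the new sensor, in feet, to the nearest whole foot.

120 ft

The focal length stays 5.37 mm; the relevant sensor dimension is now h = 6.6 mm. Object distance dₒ = 29.8 m = 29800 mm.
Thin-lens field height W = h·(dₒ − f)/f = 6.6 × (29800 − 5.37)/5.37 ≈ 36619.098 mm = 36619.098/304.8 ft = 120.141 ft.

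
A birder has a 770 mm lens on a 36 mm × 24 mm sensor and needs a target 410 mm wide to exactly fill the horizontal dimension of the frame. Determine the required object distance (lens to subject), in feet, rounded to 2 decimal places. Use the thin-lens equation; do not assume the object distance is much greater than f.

Magnification m = w/W = dᵢ/dₒ; combined with 1/f = 1/dₒ + 1/dᵢ this gives dₒ = f·(1 + W/w).
dₒ = 770 mm × (1 + 410/36) = 770 × 12.3889 ≈ 9539.444 mm = 9539.444/304.8 ft = 31.2974 ft.

31.30 ft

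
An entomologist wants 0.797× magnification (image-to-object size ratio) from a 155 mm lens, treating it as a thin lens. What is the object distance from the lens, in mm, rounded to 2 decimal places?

With m = dᵢ/dₒ and 1/f = 1/dₒ + 1/dᵢ, substituting dᵢ = m·dₒ gives 1/f = (1 + 1/m)/dₒ, hence dₒ = f·(1 + 1/m).
dₒ = 155 × (1 + 1/0.797) = 155 × 2.25471 ≈ 349.479 mm.

349.48 mm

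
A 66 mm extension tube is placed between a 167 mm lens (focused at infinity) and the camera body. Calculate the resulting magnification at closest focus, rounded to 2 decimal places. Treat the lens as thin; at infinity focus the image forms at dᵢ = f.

0.40×

The tube moves the image plane from f to f + e, so dᵢ = 167 + 66 = 233 mm. Focus is achieved when 1/f = 1/dₒ + 1/dᵢ, giving dₒ = 1/(1/f − 1/(f+e)).
Magnification m = dᵢ/dₒ = (f+e)·(1/f − 1/(f+e)) = e/f = 66/167 ≈ 0.3952.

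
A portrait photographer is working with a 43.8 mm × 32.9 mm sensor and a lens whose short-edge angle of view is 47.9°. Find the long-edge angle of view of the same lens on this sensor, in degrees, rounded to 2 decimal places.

61.20°

From the short-edge AOV: f = 32.9 / (2·tan(23.95°)) = 32.9 / 0.88837 ≈ 37.0342 mm.
Long-edge AOV = 2·arctan(43.8 / (2 × 37.0342)) = 2·arctan(0.59134) ≈ 61.1954°.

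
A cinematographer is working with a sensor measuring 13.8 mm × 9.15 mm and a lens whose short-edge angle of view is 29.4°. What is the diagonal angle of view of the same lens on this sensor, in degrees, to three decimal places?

From the short-edge AOV: f = 9.15 / (2·tan(14.7°)) = 9.15 / 0.52469 ≈ 17.4389 mm.
Sensor diagonal = √(13.8² + 9.15²) = √274.1625 ≈ 16.5579 mm.
Diagonal AOV = 2·arctan(16.5579 / (2 × 17.4389)) = 2·arctan(0.47474) ≈ 50.7911°.

50.791°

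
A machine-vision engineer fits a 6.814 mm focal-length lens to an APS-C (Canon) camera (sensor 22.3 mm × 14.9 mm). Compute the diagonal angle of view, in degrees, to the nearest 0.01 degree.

Sensor diagonal = √(22.3² + 14.9²) = √719.3000 ≈ 26.8198 mm.
Angle of view α = 2·arctan(d/2f) with d = 26.8198 mm and f = 6.814 mm.
d/2f = 1.96799; arctan(1.96799) ≈ 63.0634°, so α ≈ 126.1268°.

126.13°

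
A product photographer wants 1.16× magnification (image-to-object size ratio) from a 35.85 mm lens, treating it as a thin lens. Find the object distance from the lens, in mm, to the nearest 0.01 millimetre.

66.76 mm

With m = dᵢ/dₒ and 1/f = 1/dₒ + 1/dᵢ, substituting dᵢ = m·dₒ gives 1/f = (1 + 1/m)/dₒ, hence dₒ = f·(1 + 1/m).
dₒ = 35.85 × (1 + 1/1.16) = 35.85 × 1.86207 ≈ 66.755 mm.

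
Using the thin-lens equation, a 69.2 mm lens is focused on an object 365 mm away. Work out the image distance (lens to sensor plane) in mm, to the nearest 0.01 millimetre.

85.39 mm

1/dᵢ = 1/f − 1/dₒ = 1/69.2 − 1/365 = 0.0117111 mm⁻¹.
dᵢ = 1/0.0117111 ≈ 85.3888 mm.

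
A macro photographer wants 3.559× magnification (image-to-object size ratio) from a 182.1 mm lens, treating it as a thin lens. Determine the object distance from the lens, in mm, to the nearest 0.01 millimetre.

233.27 mm

With m = dᵢ/dₒ and 1/f = 1/dₒ + 1/dᵢ, substituting dᵢ = m·dₒ gives 1/f = (1 + 1/m)/dₒ, hence dₒ = f·(1 + 1/m).
dₒ = 182.1 × (1 + 1/3.559) = 182.1 × 1.28098 ≈ 233.266 mm.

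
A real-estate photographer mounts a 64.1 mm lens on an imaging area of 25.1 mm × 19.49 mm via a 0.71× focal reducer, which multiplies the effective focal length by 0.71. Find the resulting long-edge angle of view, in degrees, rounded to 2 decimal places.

Effective focal length f = 64.1 × 0.71 = 45.511 mm.
α = 2·arctan(25.1 / (2 × 45.511)) = 2·arctan(0.27576) ≈ 30.8332°.

30.83°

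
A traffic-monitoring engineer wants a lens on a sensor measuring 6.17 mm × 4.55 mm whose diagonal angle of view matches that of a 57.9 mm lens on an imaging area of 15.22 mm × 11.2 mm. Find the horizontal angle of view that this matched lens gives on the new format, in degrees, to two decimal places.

Sensor diagonal = √(15.22² + 11.2²) = √357.0884 ≈ 18.8968 mm.
Sensor diagonal = √(6.17² + 4.55²) = √58.7714 ≈ 7.6663 mm.
Equal diagonal AOV ⇒ f₂ = f₁ · 7.6663/18.8968 = 57.9 × 0.40569 ≈ 23.4895 mm.
Horizontal AOV on the new format = 2·arctan(6.17 / (2 × 23.4895)) = 2·arctan(0.13134) ≈ 14.9643°.

14.96°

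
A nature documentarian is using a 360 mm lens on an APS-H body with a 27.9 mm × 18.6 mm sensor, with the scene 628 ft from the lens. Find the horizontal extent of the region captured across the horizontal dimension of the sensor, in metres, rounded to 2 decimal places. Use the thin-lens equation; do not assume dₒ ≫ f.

14.81 m

dₒ: 628 ft × 304.8 mm/ft = 191414.39 mm.
Similar triangles through the lens centre give W/dₒ = w/dᵢ; with 1/f = 1/dₒ + 1/dᵢ this gives W = w·(dₒ − f)/f.
W = 27.9 mm × (191414 − 360) / 360 = 27.9 × 530.7066 ≈ 14806.716 mm = 14.8067 m.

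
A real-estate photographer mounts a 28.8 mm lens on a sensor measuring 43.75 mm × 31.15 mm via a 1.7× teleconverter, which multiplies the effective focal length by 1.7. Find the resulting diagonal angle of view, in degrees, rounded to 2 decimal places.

57.49°

Effective focal length f = 28.8 × 1.7 = 48.96 mm.
Sensor diagonal = √(43.75² + 31.15²) = √2884.3850 ≈ 53.7065 mm.
α = 2·arctan(53.706 / (2 × 48.96)) = 2·arctan(0.54847) ≈ 57.4872°.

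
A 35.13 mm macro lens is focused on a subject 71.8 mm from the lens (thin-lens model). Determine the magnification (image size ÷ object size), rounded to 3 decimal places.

0.958×

Thin lens: 1/f = 1/dₒ + 1/dᵢ → 1/dᵢ = 1/35.13 − 1/71.8 = 0.0145381 mm⁻¹, so dᵢ ≈ 68.7847 mm.
Magnification m = dᵢ/dₒ = 68.7847/71.8 ≈ 0.95800.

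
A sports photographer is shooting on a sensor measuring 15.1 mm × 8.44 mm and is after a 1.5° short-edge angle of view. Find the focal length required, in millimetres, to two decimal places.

From α = 2·arctan(h/2f) we get f = h / (2·tan(α/2)).
With h = 8.44 mm and α/2 = 0.75°, tan(α/2) ≈ 0.01309, so f ≈ 8.44 / 0.02618 ≈ 322.3658 mm.

322.37 mm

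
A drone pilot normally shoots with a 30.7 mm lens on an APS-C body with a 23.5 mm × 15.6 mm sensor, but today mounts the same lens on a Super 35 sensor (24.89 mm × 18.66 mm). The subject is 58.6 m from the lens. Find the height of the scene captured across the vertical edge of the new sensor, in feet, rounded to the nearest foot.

The focal length stays 30.7 mm; the relevant sensor dimension is now h = 18.66 mm. Object distance dₒ = 58.6 m = 58600 mm.
Thin-lens field height W = h·(dₒ − f)/f = 18.66 × (58600 − 30.7)/30.7 ≈ 35599.451 mm = 35599.451/304.8 ft = 116.796 ft.

117 ft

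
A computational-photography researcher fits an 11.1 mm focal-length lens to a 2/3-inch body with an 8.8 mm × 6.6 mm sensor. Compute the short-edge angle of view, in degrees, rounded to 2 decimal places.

33.11°

Angle of view α = 2·arctan(h/2f) with h = 6.6 mm and f = 11.1 mm.
h/2f = 0.29730; arctan(0.29730) ≈ 16.5571°, so α ≈ 33.1141°.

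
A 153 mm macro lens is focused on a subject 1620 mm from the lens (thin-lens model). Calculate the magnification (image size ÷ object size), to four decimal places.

0.1043×

Thin lens: 1/f = 1/dₒ + 1/dᵢ → 1/dᵢ = 1/153 − 1/1620 = 0.0059187 mm⁻¹, so dᵢ ≈ 168.9571 mm.
Magnification m = dᵢ/dₒ = 168.9571/1620 ≈ 0.10429.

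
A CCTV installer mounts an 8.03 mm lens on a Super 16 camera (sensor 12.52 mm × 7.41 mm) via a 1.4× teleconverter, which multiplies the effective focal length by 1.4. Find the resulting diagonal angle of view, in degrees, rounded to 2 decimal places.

65.81°

Effective focal length f = 8.03 × 1.4 = 11.242 mm.
Sensor diagonal = √(12.52² + 7.41²) = √211.6585 ≈ 14.5485 mm.
α = 2·arctan(14.548 / (2 × 11.242)) = 2·arctan(0.64706) ≈ 65.8105°.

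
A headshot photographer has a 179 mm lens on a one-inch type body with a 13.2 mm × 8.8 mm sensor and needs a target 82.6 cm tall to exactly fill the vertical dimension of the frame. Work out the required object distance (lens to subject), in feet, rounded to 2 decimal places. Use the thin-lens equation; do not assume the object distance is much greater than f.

W: 82.6 cm = 826 mm.
Magnification m = h/W = dᵢ/dₒ; combined with 1/f = 1/dₒ + 1/dᵢ this gives dₒ = f·(1 + W/h).
dₒ = 179 mm × (1 + 826/8.8) = 179 × 94.8636 ≈ 16980.591 mm = 16980.591/304.8 ft = 55.7106 ft.

55.71 ft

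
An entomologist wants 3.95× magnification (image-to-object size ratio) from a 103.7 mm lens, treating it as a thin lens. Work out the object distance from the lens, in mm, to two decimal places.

With m = dᵢ/dₒ and 1/f = 1/dₒ + 1/dᵢ, substituting dᵢ = m·dₒ gives 1/f = (1 + 1/m)/dₒ, hence dₒ = f·(1 + 1/m).
dₒ = 103.7 × (1 + 1/3.95) = 103.7 × 1.25316 ≈ 129.953 mm.

129.95 mm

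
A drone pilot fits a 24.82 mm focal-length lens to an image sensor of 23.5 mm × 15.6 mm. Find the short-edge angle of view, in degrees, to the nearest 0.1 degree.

Angle of view α = 2·arctan(h/2f) with h = 15.6 mm and f = 24.82 mm.
h/2f = 0.31426; arctan(0.31426) ≈ 17.4460°, so α ≈ 34.8920°.

34.9°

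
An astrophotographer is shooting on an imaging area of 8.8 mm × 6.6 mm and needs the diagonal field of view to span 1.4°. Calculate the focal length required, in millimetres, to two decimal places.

Sensor diagonal = √(8.8² + 6.6²) = √121.0000 ≈ 11.0000 mm.
From α = 2·arctan(d/2f) we get f = d / (2·tan(α/2)).
With d = 11.0000 mm and α/2 = 0.7°, tan(α/2) ≈ 0.01222, so f ≈ 11.0000 / 0.02444 ≈ 450.1587 mm.

450.16 mm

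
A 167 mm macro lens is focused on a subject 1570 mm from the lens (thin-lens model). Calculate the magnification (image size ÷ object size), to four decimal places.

0.1190×

Thin lens: 1/f = 1/dₒ + 1/dᵢ → 1/dᵢ = 1/167 − 1/1570 = 0.0053511 mm⁻¹, so dᵢ ≈ 186.8781 mm.
Magnification m = dᵢ/dₒ = 186.8781/1570 ≈ 0.11903.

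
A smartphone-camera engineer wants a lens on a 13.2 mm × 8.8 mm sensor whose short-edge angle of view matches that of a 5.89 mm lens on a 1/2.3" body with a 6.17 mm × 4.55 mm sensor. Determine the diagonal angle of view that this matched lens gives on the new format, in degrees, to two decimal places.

Equal short-edge AOV ⇒ f₂ = f₁ · 8.8/4.55 = 5.89 × 1.93407 ≈ 11.3916 mm.
Sensor diagonal = √(13.2² + 8.8²) = √251.6800 ≈ 15.8644 mm.
Diagonal AOV on the new format = 2·arctan(15.8644 / (2 × 11.3916)) = 2·arctan(0.69632) ≈ 69.7004°.

69.70°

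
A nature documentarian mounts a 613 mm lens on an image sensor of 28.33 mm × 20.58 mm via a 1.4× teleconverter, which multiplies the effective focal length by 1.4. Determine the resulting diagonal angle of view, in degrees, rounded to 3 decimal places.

2.337°

Effective focal length f = 613 × 1.4 = 858.2 mm.
Sensor diagonal = √(28.33² + 20.58²) = √1226.1253 ≈ 35.0161 mm.
α = 2·arctan(35.016 / (2 × 858.2)) = 2·arctan(0.02040) ≈ 2.3374°.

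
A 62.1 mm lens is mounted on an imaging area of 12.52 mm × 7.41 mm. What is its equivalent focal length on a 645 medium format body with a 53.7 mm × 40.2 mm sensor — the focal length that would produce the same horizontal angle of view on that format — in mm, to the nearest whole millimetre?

Equal angle of view means equal width/f ratio, so f₂ = f₁ · (width₂/width₁) = 62.1 × 53.7/12.52.
f₂ = 62.1 × 4.28914 ≈ 266.355 mm.

266 mm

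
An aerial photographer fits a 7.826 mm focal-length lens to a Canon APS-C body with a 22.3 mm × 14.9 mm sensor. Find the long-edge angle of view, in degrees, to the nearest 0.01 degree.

109.87°

Angle of view α = 2·arctan(w/2f) with w = 22.3 mm and f = 7.826 mm.
w/2f = 1.42474; arctan(1.42474) ≈ 54.9356°, so α ≈ 109.8712°.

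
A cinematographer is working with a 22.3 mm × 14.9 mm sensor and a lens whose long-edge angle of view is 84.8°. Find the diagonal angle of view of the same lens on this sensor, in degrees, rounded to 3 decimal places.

95.359°

From the long-edge AOV: f = 22.3 / (2·tan(42.4°)) = 22.3 / 1.82625 ≈ 12.2108 mm.
Sensor diagonal = √(22.3² + 14.9²) = √719.3000 ≈ 26.8198 mm.
Diagonal AOV = 2·arctan(26.8198 / (2 × 12.2108)) = 2·arctan(1.09820) ≈ 95.3591°.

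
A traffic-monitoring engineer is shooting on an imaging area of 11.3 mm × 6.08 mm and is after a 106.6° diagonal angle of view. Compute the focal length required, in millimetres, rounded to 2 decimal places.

Sensor diagonal = √(11.3² + 6.08²) = √164.6564 ≈ 12.8319 mm.
From α = 2·arctan(d/2f) we get f = d / (2·tan(α/2)).
With d = 12.8319 mm and α/2 = 53.3°, tan(α/2) ≈ 1.34160, so f ≈ 12.8319 / 2.68321 ≈ 4.7823 mm.

4.78 mm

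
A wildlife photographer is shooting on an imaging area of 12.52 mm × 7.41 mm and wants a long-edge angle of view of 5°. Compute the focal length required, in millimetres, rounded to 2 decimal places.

From α = 2·arctan(w/2f) we get f = w / (2·tan(α/2)).
With w = 12.52 mm and α/2 = 2.5°, tan(α/2) ≈ 0.04366, so f ≈ 12.52 / 0.08732 ≈ 143.3776 mm.

143.38 mm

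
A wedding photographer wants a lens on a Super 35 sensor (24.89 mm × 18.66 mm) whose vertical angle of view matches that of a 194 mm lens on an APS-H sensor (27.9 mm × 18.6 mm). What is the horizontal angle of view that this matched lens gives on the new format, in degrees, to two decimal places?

Equal vertical AOV ⇒ f₂ = f₁ · 18.66/18.6 = 194 × 1.00323 ≈ 194.6258 mm.
Horizontal AOV on the new format = 2·arctan(24.89 / (2 × 194.6258)) = 2·arctan(0.06394) ≈ 7.3174°.

7.32°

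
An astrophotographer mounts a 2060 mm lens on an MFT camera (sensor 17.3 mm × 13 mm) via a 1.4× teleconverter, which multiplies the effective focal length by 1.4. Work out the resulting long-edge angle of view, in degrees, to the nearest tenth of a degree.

0.3°

Effective focal length f = 2060 × 1.4 = 2884 mm.
α = 2·arctan(17.3 / (2 × 2884)) = 2·arctan(0.00300) ≈ 0.3437°.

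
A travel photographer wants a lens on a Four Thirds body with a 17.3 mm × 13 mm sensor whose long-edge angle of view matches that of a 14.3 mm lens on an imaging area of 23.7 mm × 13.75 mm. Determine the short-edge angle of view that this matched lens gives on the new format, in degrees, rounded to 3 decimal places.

Equal long-edge AOV ⇒ f₂ = f₁ · 17.3/23.7 = 14.3 × 0.72996 ≈ 10.4384 mm.
Short-edge AOV on the new format = 2·arctan(13 / (2 × 10.4384)) = 2·arctan(0.62270) ≈ 63.8211°.

63.821°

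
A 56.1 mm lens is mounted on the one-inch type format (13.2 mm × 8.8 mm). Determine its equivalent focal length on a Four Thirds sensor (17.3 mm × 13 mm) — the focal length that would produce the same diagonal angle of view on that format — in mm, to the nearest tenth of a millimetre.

Sensor diagonal = √(13.2² + 8.8²) = √251.6800 ≈ 15.8644 mm.
Sensor diagonal = √(17.3² + 13²) = √468.2900 ≈ 21.6400 mm.
Equal angle of view means equal diagonal/f ratio, so f₂ = f₁ · (diagonal₂/diagonal₁) = 56.1 × 21.6400/15.8644.
f₂ = 56.1 × 1.36406 ≈ 76.524 mm.

76.5 mm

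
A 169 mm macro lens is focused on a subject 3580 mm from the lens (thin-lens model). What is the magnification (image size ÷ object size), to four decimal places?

0.0495×

Thin lens: 1/f = 1/dₒ + 1/dᵢ → 1/dᵢ = 1/169 − 1/3580 = 0.0056378 mm⁻¹, so dᵢ ≈ 177.3732 mm.
Magnification m = dᵢ/dₒ = 177.3732/3580 ≈ 0.04955.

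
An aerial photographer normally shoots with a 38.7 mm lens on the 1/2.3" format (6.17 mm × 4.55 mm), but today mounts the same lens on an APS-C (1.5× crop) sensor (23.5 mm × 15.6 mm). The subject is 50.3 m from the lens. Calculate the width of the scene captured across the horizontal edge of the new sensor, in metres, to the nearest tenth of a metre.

The focal length stays 38.7 mm; the relevant sensor dimension is now w = 23.5 mm. Object distance dₒ = 50.3 m = 50300 mm.
Thin-lens field width W = w·(dₒ − f)/f = 23.5 × (50300 − 38.7)/38.7 ≈ 30520.428 mm = 30.5204 m.

30.5 m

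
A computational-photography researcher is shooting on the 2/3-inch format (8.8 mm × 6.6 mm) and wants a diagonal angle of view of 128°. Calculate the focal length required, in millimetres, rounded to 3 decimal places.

2.683 mm

Sensor diagonal = √(8.8² + 6.6²) = √121.0000 ≈ 11.0000 mm.
From α = 2·arctan(d/2f) we get f = d / (2·tan(α/2)).
With d = 11.0000 mm and α/2 = 64°, tan(α/2) ≈ 2.05030, so f ≈ 11.0000 / 4.10061 ≈ 2.6825 mm.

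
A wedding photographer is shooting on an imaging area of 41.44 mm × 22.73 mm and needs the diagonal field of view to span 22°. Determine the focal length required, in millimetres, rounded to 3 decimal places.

121.577 mm

Sensor diagonal = √(41.44² + 22.73²) = √2233.9265 ≈ 47.2644 mm.
From α = 2·arctan(d/2f) we get f = d / (2·tan(α/2)).
With d = 47.2644 mm and α/2 = 11°, tan(α/2) ≈ 0.19438, so f ≈ 47.2644 / 0.38876 ≈ 121.5772 mm.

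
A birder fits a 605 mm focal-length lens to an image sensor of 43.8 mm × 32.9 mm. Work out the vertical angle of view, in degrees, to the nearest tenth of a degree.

3.1°

Angle of view α = 2·arctan(h/2f) with h = 32.9 mm and f = 605 mm.
h/2f = 0.02719; arctan(0.02719) ≈ 1.5575°, so α ≈ 3.1150°.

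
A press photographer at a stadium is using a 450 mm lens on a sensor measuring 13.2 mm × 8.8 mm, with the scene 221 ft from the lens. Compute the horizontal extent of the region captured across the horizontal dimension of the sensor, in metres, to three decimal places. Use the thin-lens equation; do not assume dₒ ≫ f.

1.963 m

dₒ: 221 ft × 304.8 mm/ft = 67360.80 mm.
Similar triangles through the lens centre give W/dₒ = w/dᵢ; with 1/f = 1/dₒ + 1/dᵢ this gives W = w·(dₒ − f)/f.
W = 13.2 mm × (67360.8 − 450) / 450 = 13.2 × 148.6907 ≈ 1962.717 mm = 1.96272 m.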